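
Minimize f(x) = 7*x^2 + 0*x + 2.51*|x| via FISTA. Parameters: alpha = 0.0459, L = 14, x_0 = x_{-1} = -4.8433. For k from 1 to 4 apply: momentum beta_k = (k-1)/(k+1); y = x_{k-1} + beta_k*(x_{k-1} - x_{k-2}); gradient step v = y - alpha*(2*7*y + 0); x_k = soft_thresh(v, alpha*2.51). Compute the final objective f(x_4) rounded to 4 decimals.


FISTA on f(x) = 7*x^2 + 0*x + 2.51*|x|
L = 14, alpha = 0.0459
Iteration 1: beta = 0.0, y = -4.8433 + 0.0*(-4.8433 + 4.8433) = -4.8433
  grad(y) = -67.8062, v = y - alpha*grad = -1.731
  prox(v) = soft_thresh(-1.731, 0.1152) = -1.6158
Iteration 2: beta = 0.3333, y = -1.6158 + 0.3333*(-1.6158 + 4.8433) = -0.5399
  grad(y) = -7.5593, v = y - alpha*grad = -0.193
  prox(v) = soft_thresh(-0.193, 0.1152) = -0.0778
Iteration 3: beta = 0.5, y = -0.0778 + 0.5*(-0.0778 + 1.6158) = 0.6912
  grad(y) = 9.6774, v = y - alpha*grad = 0.247
  prox(v) = soft_thresh(0.247, 0.1152) = 0.1318
Iteration 4: beta = 0.6, y = 0.1318 + 0.6*(0.1318 + 0.0778) = 0.2576
  grad(y) = 3.6065, v = y - alpha*grad = 0.0921
  prox(v) = soft_thresh(0.0921, 0.1152) = 0.0
f(x_4) = 7*0.0^2 + 0*0.0 + 2.51*|0.0| = 0.0


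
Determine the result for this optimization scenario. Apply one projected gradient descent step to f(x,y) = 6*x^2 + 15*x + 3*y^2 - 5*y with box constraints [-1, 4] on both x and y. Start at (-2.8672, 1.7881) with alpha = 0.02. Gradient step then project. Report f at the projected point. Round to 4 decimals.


Step 1: Compute gradient at (-2.8672, 1.7881).
grad_x = 2*6*-2.8672 + 15 = -19.4064
grad_y = 2*3*1.7881 - 5 = 5.7286
Step 2: Gradient step.
x_raw = -2.8672 - 0.02*-19.4064 = -2.4791
y_raw = 1.7881 - 0.02*5.7286 = 1.6735
Step 3: Project onto [-1, 4].
x_proj = clip(-2.4791) = -1.0
y_proj = clip(1.6735) = 1.6735
Step 4: Evaluate f.
f(-1.0, 1.6735) = -8.9656


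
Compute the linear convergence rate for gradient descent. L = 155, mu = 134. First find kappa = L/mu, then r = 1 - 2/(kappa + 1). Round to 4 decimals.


Step 1: Compute the condition number.
kappa = L/mu = 155/134 = 1.1567
Step 2: Compute the convergence rate.
r = 1 - 2/(kappa + 1) = 1 - 2*mu/(L + mu) = (L - mu)/(L + mu) = 21/289 = 0.0727


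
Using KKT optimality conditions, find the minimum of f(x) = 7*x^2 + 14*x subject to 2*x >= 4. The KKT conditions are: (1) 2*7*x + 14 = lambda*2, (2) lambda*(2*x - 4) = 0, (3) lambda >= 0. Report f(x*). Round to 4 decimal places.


Step 1: Try lambda = 0 (constraint inactive).
x_unc = -14/(2*7) = -1.0
Check: 2*-1.0 = -2.0 < 4 -- violated!
Step 2: Constraint must be active: 2*x = 4
x* = 4/2 = 2.0
lambda = (2*7*2.0 + 14)/2 = 21.0
Step 3: Compute optimal value.
f(x*) = 7*2.0^2 + 14*2.0 = 56.0


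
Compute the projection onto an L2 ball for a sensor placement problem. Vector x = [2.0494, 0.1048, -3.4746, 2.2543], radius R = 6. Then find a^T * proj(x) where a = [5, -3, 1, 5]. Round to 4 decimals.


Step 1: Compute ||x|| (intermediates to 6 decimals).
||x|| = sqrt(2.0494^2 + 0.1048^2 + (-3.4746)^2 + 2.2543^2) = 4.622309
Step 2: Project.
Since ||x|| <= R, proj = x (no scaling needed).
proj(x) = [2.0494, 0.1048, -3.4746, 2.2543]
Step 3: Dot product.
a^T * proj(x) = 5*2.0494 - 3*0.1048 + 1*(-3.4746) + 5*2.2543 = 17.7295


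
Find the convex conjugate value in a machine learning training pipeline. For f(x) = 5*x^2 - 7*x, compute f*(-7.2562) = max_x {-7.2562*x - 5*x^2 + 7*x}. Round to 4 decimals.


f*(y) = sup_x {y*x - a*x^2 - b*x} = sup_x {(y-b)*x - a*x^2}
FOC: (y - b) - 2a*x = 0 => x* = (y - b)/(2a)
x* = (-7.2562 + 7)/(2*5) = -0.0256
f*(-7.2562) = (y-b)^2/(4a) = (-7.2562 + 7)^2/(4*5)
= 0.0656/20 = 0.0033


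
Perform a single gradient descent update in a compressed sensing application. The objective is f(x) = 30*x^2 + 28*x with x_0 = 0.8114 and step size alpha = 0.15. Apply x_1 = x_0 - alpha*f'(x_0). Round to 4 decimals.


We compute the gradient at x_0 and apply the update.
f'(x) = 60*x + 28
f'(0.8114) = 60*0.8114 + 28 = 76.684
x_1 = 0.8114 - 0.15*76.684 = -10.6912


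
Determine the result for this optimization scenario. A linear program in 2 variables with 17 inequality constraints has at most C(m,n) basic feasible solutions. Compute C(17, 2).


Each vertex corresponds to some choice of n active constraints out of m, so the number of vertices is at most C(m, n) = m! / (n!(m-n)!).
m = 17, n = 2
Numerator: 17 * 16
Denominator: 2! = 2
C(17, 2) = 136


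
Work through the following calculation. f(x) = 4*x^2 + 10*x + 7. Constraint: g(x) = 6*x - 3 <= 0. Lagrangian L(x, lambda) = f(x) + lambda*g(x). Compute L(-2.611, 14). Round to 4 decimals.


Step 1: Evaluate f(x).
f(-2.611) = 4*(-2.611)^2 + 10*(-2.611) + 7 = 8.1593
Step 2: Evaluate g(x).
g(-2.611) = 6*-2.611 - 3 = -18.666
Step 3: Compute Lagrangian.
L = 8.1593 + 14*-18.666 = -253.1647


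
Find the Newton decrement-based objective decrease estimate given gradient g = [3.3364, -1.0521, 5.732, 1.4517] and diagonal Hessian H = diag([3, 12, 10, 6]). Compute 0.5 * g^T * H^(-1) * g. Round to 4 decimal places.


Step 1: H is diagonal, so H^(-1) * g = [1.1121, -0.0877, 0.5732, 0.242].
Step 2: g^T H^(-1) g = sum_i g_i^2 / H_ii
  = (3.3364)^2/3 + (-1.0521)^2/12 + (5.732)^2/10 + (1.4517)^2/6
  = 3.7105 + 0.0922 + 3.2856 + 0.3512 = 7.4396
Step 3: Objective decrease = 0.5 * g^T H^(-1) g = 3.7198


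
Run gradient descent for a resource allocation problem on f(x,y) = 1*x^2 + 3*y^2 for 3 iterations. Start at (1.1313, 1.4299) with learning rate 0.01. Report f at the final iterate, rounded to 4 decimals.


Gradient descent on f(x,y) = 1*x^2 + 3*y^2.
Starting point: (1.1313, 1.4299), alpha = 0.01
Step 1: grad_x = 2*1*1.1313 = 2.2626, grad_y = 2*3*1.4299 = 8.5794
  x_1 = 1.1313 - 0.01*2.2626 = 1.1087
  y_1 = 1.4299 - 0.01*8.5794 = 1.3441
Step 2: grad_x = 2*1*1.1087 = 2.2173, grad_y = 2*3*1.3441 = 8.0646
  x_2 = 1.1087 - 0.01*2.2173 = 1.0865
  y_2 = 1.3441 - 0.01*8.0646 = 1.2635
Step 3: grad_x = 2*1*1.0865 = 2.173, grad_y = 2*3*1.2635 = 7.5808
  x_3 = 1.0865 - 0.01*2.173 = 1.0648
  y_3 = 1.2635 - 0.01*7.5808 = 1.1877
f(1.0648, 1.1877) = 1*1.0648^2 + 3*1.1877^2 = 5.3653


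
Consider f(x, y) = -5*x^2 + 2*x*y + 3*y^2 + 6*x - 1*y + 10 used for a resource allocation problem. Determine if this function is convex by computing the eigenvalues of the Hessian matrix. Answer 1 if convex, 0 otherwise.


The Hessian of f(x,y) = -5*x^2 + 2*x*y + 3*y^2 + 6*x - 1*y + 10 is:
H = [[-10, 2], [2, 6]]
Trace = -10 + 6 = -4
Determinant = -10*6 - (2)^2 = -64
Discriminant = (-4)^2 - 4*-64 = 272.0
Eigenvalues: lambda_1 = -10.2462, lambda_2 = 6.2462
The function is not convex.

0


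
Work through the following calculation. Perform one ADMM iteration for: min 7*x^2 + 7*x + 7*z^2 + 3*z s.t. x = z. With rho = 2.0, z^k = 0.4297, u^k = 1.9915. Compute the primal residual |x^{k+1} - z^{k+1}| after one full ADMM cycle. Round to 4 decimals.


ADMM iteration with rho = 2.0, z^k = 0.4297, u^k = 1.9915
Step 1: x-update.
Minimize 7*x^2 + 7*x + (2.0/2)*(x - 0.4297 + 1.9915)^2
FOC: (2*7 + 2.0)*x = -7 + 2.0*(0.4297 - 1.9915)
x^{k+1} = -0.6327
Step 2: z-update.
Minimize 7*z^2 + 3*z + (2.0/2)*(-0.6327 - z + 1.9915)^2
FOC: (2*7 + 2.0)*z = -3 + 2.0*(-0.6327 + 1.9915)
z^{k+1} = -0.0177
Step 3: u-update.
u^{k+1} = 1.9915 - 0.6327 + 0.0177 = 1.3764
Step 4: Primal residual = |-0.6327 + 0.0177| = 0.6151


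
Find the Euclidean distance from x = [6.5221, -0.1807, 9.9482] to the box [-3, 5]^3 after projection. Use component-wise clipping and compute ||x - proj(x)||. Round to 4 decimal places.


Project each component onto [-3, 5].
clip(6.5221) = 5.0, clip(-0.1807) = -0.1807, clip(9.9482) = 5.0
Projection = [5.0, -0.1807, 5.0]
Squared diffs: [2.3168, 0.0, 24.4847]
Distance = sqrt(26.8015) = 5.177


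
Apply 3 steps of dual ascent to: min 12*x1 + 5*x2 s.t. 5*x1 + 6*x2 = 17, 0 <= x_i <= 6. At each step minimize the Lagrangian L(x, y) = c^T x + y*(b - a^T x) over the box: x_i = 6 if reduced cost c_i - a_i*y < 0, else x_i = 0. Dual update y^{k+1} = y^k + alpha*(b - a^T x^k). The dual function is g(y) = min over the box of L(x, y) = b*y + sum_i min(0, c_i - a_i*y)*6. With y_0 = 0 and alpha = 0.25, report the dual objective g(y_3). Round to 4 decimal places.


Dual ascent for LP: min 12*x1 + 5*x2, 5*x1 + 6*x2 = 17, 0 <= x_i <= 6
Step 1: y^k = 0.0, reduced costs: (12.0, 5.0)
  x^k = (0.0, 0.0), subgradient = b - a^T x = 17.0
  y^{k+1} = 0.0 + 0.25*17.0 = 4.25
Step 2: y^k = 4.25, reduced costs: (-9.25, -20.5)
  x^k = (6.0, 6.0), subgradient = b - a^T x = -49.0
  y^{k+1} = 4.25 + 0.25*-49.0 = -8.0
Step 3: y^k = -8.0, reduced costs: (52.0, 53.0)
  x^k = (0.0, 0.0), subgradient = b - a^T x = 17.0
  y^{k+1} = -8.0 + 0.25*17.0 = -3.75
Dual objective at y_3 = -3.75: reduced costs (30.75, 27.5), box minimizer x = (0.0, 0.0)
g(y_3) = b*y + (c1 - a1*y)*x1 + (c2 - a2*y)*x2 = 17*(-3.75) + 30.75*0.0 + 27.5*0.0 = -63.75 + 0.0 + 0.0 = -63.75


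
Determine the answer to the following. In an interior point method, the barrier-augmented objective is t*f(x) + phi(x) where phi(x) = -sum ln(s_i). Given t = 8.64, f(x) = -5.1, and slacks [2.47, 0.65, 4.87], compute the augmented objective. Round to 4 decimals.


Step 1: Compute log-barrier.
ln values: [0.9042, -0.4308, 1.5831]
phi = -(0.9042 - 0.4308 + 1.5831) = -2.0565
Step 2: Compute augmented objective.
t*f(x) = 8.64*-5.1 = -44.064
Total = -44.064 - 2.0565 = -46.1205


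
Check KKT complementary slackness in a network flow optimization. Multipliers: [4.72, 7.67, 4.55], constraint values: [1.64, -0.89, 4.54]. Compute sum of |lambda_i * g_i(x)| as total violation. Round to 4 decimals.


KKT complementary slackness check:
lambda_1 * g_1 = 4.72 * 1.64 = 7.7408
lambda_2 * g_2 = 7.67 * -0.89 = -6.8263
lambda_3 * g_3 = 4.55 * 4.54 = 20.657
Total violation = 7.7408 + 6.8263 + 20.657 = 35.2241


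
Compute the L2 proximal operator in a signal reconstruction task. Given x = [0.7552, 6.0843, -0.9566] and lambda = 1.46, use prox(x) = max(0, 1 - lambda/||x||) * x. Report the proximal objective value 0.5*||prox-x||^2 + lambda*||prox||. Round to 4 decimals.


Step 1: Compute ||x||.
||x|| = 6.2052
Step 2: Compute scaling factor.
scale = max(0, 1 - 1.46/6.2052) = 0.7647
Step 3: prox(x) = [0.5775, 4.6527, -0.7315]
||prox(x)|| = 4.7452
Step 4: Proximal objective.
0.5*||prox-x||^2 = 1.0658
lambda*||prox|| = 6.928
Total = 7.9937


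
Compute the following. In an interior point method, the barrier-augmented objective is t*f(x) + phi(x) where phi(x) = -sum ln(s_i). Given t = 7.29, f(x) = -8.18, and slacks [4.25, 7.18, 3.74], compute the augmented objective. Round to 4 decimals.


Step 1: Compute log-barrier.
ln values: [1.4469, 1.9713, 1.3191]
phi = -(1.4469 + 1.9713 + 1.3191) = -4.7373
Step 2: Compute augmented objective.
t*f(x) = 7.29*-8.18 = -59.6322
Total = -59.6322 - 4.7373 = -64.3695


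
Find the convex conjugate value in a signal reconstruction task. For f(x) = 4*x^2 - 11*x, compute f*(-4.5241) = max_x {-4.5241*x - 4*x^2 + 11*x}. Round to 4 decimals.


f*(y) = sup_x {y*x - a*x^2 - b*x} = sup_x {(y-b)*x - a*x^2}
FOC: (y - b) - 2a*x = 0 => x* = (y - b)/(2a)
x* = (-4.5241 + 11)/(2*4) = 0.8095
f*(-4.5241) = (y-b)^2/(4a) = (-4.5241 + 11)^2/(4*4)
= 41.9373/16 = 2.6211


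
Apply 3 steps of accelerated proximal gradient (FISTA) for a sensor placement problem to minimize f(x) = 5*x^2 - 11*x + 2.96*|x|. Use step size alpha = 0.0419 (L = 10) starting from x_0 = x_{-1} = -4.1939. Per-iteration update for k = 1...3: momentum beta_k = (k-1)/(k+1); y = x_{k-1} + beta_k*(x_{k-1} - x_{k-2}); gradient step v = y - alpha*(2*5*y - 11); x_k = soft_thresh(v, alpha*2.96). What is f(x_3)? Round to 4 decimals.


FISTA on f(x) = 5*x^2 - 11*x + 2.96*|x|
L = 10, alpha = 0.0419
Iteration 1: beta = 0.0, y = -4.1939 + 0.0*(-4.1939 + 4.1939) = -4.1939
  grad(y) = -52.939, v = y - alpha*grad = -1.9758
  prox(v) = soft_thresh(-1.9758, 0.124) = -1.8517
Iteration 2: beta = 0.3333, y = -1.8517 + 0.3333*(-1.8517 + 4.1939) = -1.071
  grad(y) = -21.7101, v = y - alpha*grad = -0.1614
  prox(v) = soft_thresh(-0.1614, 0.124) = -0.0373
Iteration 3: beta = 0.5, y = -0.0373 + 0.5*(-0.0373 + 1.8517) = 0.8699
  grad(y) = -2.3013, v = y - alpha*grad = 0.9663
  prox(v) = soft_thresh(0.9663, 0.124) = 0.8423
f(x_3) = 5*0.8423^2 - 11*0.8423 + 2.96*|0.8423| = -3.2248


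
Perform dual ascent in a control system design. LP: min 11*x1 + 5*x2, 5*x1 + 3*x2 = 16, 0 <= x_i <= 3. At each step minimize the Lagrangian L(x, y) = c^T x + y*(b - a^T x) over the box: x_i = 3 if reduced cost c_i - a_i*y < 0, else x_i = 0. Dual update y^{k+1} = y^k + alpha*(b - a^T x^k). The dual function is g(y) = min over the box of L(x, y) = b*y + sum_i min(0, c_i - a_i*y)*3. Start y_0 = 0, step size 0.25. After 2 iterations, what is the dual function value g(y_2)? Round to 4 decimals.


Dual ascent for LP: min 11*x1 + 5*x2, 5*x1 + 3*x2 = 16, 0 <= x_i <= 3
Step 1: y^k = 0.0, reduced costs: (11.0, 5.0)
  x^k = (0.0, 0.0), subgradient = b - a^T x = 16.0
  y^{k+1} = 0.0 + 0.25*16.0 = 4.0
Step 2: y^k = 4.0, reduced costs: (-9.0, -7.0)
  x^k = (3.0, 3.0), subgradient = b - a^T x = -8.0
  y^{k+1} = 4.0 + 0.25*-8.0 = 2.0
Dual objective at y_2 = 2.0: reduced costs (1.0, -1.0), box minimizer x = (0.0, 3.0)
g(y_2) = b*y + (c1 - a1*y)*x1 + (c2 - a2*y)*x2 = 16*2.0 + 1.0*0.0 + (-1.0)*3.0 = 32.0 + 0.0 - 3.0 = 29.0


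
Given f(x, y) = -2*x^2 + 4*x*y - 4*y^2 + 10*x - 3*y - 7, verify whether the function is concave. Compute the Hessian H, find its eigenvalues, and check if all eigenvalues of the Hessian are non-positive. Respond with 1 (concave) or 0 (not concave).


The Hessian of f(x,y) = -2*x^2 + 4*x*y - 4*y^2 + 10*x - 3*y - 7 is:
H = [[-4, 4], [4, -8]]
Trace = -4 - 8 = -12
Determinant = -4*-8 - (4)^2 = 16
Discriminant = (-12)^2 - 4*16 = 80.0
Eigenvalues: lambda_1 = -10.4721, lambda_2 = -1.5279
The function is concave.

1


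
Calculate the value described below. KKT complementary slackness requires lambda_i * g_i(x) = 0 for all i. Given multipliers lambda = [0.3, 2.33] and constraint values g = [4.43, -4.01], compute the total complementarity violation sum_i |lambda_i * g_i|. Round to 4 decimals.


KKT complementary slackness check:
lambda_1 * g_1 = 0.3 * 4.43 = 1.329
lambda_2 * g_2 = 2.33 * -4.01 = -9.3433
Total violation = 1.329 + 9.3433 = 10.6723


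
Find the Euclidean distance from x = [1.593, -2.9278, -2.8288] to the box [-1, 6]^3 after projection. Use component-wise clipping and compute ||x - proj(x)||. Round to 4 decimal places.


Project each component onto [-1, 6].
clip(1.593) = 1.593, clip(-2.9278) = -1.0, clip(-2.8288) = -1.0
Projection = [1.593, -1.0, -1.0]
Squared diffs: [0.0, 3.7164, 3.3445]
Distance = sqrt(7.0609) = 2.6572


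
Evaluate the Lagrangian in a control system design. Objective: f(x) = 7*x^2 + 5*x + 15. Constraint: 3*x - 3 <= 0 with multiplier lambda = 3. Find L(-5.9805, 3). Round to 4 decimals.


Step 1: Evaluate f(x).
f(-5.9805) = 7*(-5.9805)^2 + 5*(-5.9805) + 15 = 235.4622
Step 2: Evaluate g(x).
g(-5.9805) = 3*-5.9805 - 3 = -20.9415
Step 3: Compute Lagrangian.
L = 235.4622 + 3*-20.9415 = 172.6377


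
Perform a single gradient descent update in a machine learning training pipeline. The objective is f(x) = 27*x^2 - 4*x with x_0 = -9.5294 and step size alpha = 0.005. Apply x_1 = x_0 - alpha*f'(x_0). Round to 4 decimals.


We compute the gradient at x_0 and apply the update.
f'(x) = 54*x - 4
f'(-9.5294) = 54*-9.5294 - 4 = -518.5876
x_1 = -9.5294 - 0.005*-518.5876 = -6.9365


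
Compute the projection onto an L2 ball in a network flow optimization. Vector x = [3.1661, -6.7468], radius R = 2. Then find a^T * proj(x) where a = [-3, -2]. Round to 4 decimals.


Step 1: Compute ||x|| (intermediates to 6 decimals).
||x|| = sqrt(3.1661^2 + (-6.7468)^2) = 7.452751
Step 2: Project.
Since ||x|| > R, scale = R/||x|| = 2/7.452751 = 0.268357, proj(x) = scale * x
proj(x) = [0.849645, -1.810551]
Step 3: Dot product.
a^T * proj(x) = -3*0.849645 - 2*(-1.810551) = 1.0722


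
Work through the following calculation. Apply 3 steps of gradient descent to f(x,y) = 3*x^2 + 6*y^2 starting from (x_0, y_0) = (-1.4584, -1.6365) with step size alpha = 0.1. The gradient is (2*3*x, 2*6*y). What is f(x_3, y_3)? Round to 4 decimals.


Gradient descent on f(x,y) = 3*x^2 + 6*y^2.
Starting point: (-1.4584, -1.6365), alpha = 0.1
Step 1: grad_x = 2*3*-1.4584 = -8.7504, grad_y = 2*6*-1.6365 = -19.638
  x_1 = -1.4584 - 0.1*-8.7504 = -0.5834
  y_1 = -1.6365 - 0.1*-19.638 = 0.3273
Step 2: grad_x = 2*3*-0.5834 = -3.5002, grad_y = 2*6*0.3273 = 3.9276
  x_2 = -0.5834 - 0.1*-3.5002 = -0.2333
  y_2 = 0.3273 - 0.1*3.9276 = -0.0655
Step 3: grad_x = 2*3*-0.2333 = -1.4001, grad_y = 2*6*-0.0655 = -0.7855
  x_3 = -0.2333 - 0.1*-1.4001 = -0.0933
  y_3 = -0.0655 - 0.1*-0.7855 = 0.0131
f(-0.0933, 0.0131) = 3*(-0.0933)^2 + 6*0.0131^2 = 0.0272


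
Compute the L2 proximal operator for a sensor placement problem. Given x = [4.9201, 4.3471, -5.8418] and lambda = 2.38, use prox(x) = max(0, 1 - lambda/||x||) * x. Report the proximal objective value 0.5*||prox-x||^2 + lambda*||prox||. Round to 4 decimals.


Step 1: Compute ||x||.
||x|| = 8.7881
Step 2: Compute scaling factor.
scale = max(0, 1 - 2.38/8.7881) = 0.7292
Step 3: prox(x) = [3.5876, 3.1698, -4.2597]
||prox(x)|| = 6.4081
Step 4: Proximal objective.
0.5*||prox-x||^2 = 2.8322
lambda*||prox|| = 15.2513
Total = 18.0836


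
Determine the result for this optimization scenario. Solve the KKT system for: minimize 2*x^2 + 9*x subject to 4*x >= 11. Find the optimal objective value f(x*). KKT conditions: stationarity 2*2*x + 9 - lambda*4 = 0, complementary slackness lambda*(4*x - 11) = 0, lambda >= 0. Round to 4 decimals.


Step 1: Try lambda = 0 (constraint inactive).
x_unc = -9/(2*2) = -2.25
Check: 4*-2.25 = -9.0 < 11 -- violated!
Step 2: Constraint must be active: 4*x = 11
x* = 11/4 = 2.75
lambda = (2*2*2.75 + 9)/4 = 5.0
Step 3: Compute optimal value.
f(x*) = 2*2.75^2 + 9*2.75 = 39.875


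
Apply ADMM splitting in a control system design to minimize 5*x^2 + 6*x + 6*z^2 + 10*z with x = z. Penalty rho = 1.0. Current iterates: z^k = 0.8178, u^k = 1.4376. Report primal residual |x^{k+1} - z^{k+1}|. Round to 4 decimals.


ADMM iteration with rho = 1.0, z^k = 0.8178, u^k = 1.4376
Step 1: x-update.
Minimize 5*x^2 + 6*x + (1.0/2)*(x - 0.8178 + 1.4376)^2
FOC: (2*5 + 1.0)*x = -6 + 1.0*(0.8178 - 1.4376)
x^{k+1} = -0.6018
Step 2: z-update.
Minimize 6*z^2 + 10*z + (1.0/2)*(-0.6018 - z + 1.4376)^2
FOC: (2*6 + 1.0)*z = -10 + 1.0*(-0.6018 + 1.4376)
z^{k+1} = -0.7049
Step 3: u-update.
u^{k+1} = 1.4376 - 0.6018 + 0.7049 = 1.5407
Step 4: Primal residual = |-0.6018 + 0.7049| = 0.1031


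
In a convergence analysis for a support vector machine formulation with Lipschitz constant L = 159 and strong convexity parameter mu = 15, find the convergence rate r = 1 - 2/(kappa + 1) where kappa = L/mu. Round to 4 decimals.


Step 1: Compute the condition number.
kappa = L/mu = 159/15 = 10.6
Step 2: Compute the convergence rate.
r = 1 - 2/(kappa + 1) = 1 - 2*mu/(L + mu) = (L - mu)/(L + mu) = 144/174 = 0.8276


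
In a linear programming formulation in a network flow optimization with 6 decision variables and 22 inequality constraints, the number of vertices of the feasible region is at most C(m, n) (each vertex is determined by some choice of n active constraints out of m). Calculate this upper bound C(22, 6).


Each vertex corresponds to some choice of n active constraints out of m, so the number of vertices is at most C(m, n) = m! / (n!(m-n)!).
m = 22, n = 6
Numerator: 22 * 21 * 20 * 19 * 18 * 17
Denominator: 6! = 720
C(22, 6) = 74613


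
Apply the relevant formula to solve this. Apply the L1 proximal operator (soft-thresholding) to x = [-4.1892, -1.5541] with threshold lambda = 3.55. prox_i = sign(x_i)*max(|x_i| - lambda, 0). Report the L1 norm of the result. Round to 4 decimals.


Soft-thresholding with lambda = 3.55:
prox(-4.1892) = sign(-4.1892)*max(|-4.1892| - 3.55, 0) = -0.6392
prox(-1.5541) = sign(-1.5541)*max(|-1.5541| - 3.55, 0) = 0.0
prox(x) = [-0.6392, 0.0]
||prox(x)||_1 = 0.6392 + 0.0 = 0.6392


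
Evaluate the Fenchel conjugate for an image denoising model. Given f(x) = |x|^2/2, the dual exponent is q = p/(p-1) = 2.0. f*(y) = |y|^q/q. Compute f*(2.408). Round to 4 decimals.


The conjugate exponent q satisfies 1/p + 1/q = 1.
p = 2, so q = 2/(2 - 1) = 2.0
|y|^q = 2.408^2.0 = 5.7985
f*(2.408) = 5.7985 / 2.0 = 2.8992


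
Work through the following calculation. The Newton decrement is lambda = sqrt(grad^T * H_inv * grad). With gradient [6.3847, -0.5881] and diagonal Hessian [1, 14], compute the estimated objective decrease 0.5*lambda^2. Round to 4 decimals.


Step 1: H is diagonal, so H^(-1) * g = [6.3847, -0.042].
Step 2: g^T H^(-1) g = sum_i g_i^2 / H_ii
  = (6.3847)^2/1 + (-0.5881)^2/14
  = 40.7644 + 0.0247 = 40.7891
Step 3: Objective decrease = 0.5 * g^T H^(-1) g = 20.3945


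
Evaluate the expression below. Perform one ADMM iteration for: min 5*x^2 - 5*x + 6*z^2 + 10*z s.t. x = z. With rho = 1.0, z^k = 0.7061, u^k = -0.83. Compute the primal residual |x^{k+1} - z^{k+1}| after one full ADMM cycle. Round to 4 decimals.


ADMM iteration with rho = 1.0, z^k = 0.7061, u^k = -0.83
Step 1: x-update.
Minimize 5*x^2 - 5*x + (1.0/2)*(x - 0.7061 - 0.83)^2
FOC: (2*5 + 1.0)*x = 5 + 1.0*(0.7061 + 0.83)
x^{k+1} = 0.5942
Step 2: z-update.
Minimize 6*z^2 + 10*z + (1.0/2)*(0.5942 - z - 0.83)^2
FOC: (2*6 + 1.0)*z = -10 + 1.0*(0.5942 - 0.83)
z^{k+1} = -0.7874
Step 3: u-update.
u^{k+1} = -0.83 + 0.5942 + 0.7874 = 0.5516
Step 4: Primal residual = |0.5942 + 0.7874| = 1.3816


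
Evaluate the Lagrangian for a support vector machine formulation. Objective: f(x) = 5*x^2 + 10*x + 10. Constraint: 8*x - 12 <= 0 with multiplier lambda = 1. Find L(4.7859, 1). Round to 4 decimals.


Step 1: Evaluate f(x).
f(4.7859) = 5*4.7859^2 + 10*4.7859 + 10 = 172.3832
Step 2: Evaluate g(x).
g(4.7859) = 8*4.7859 - 12 = 26.2872
Step 3: Compute Lagrangian.
L = 172.3832 + 1*26.2872 = 198.6704


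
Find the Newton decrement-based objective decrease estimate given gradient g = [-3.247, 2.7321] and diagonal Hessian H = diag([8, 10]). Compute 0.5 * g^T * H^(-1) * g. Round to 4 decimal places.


Step 1: H is diagonal, so H^(-1) * g = [-0.4059, 0.2732].
Step 2: g^T H^(-1) g = sum_i g_i^2 / H_ii
  = (-3.247)^2/8 + (2.7321)^2/10
  = 1.3179 + 0.7464 = 2.0643
Step 3: Objective decrease = 0.5 * g^T H^(-1) g = 1.0322


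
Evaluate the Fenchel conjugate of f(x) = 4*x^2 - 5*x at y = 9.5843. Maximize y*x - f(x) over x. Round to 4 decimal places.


f*(y) = sup_x {y*x - a*x^2 - b*x} = sup_x {(y-b)*x - a*x^2}
FOC: (y - b) - 2a*x = 0 => x* = (y - b)/(2a)
x* = (9.5843 + 5)/(2*4) = 1.823
f*(9.5843) = (y-b)^2/(4a) = (9.5843 + 5)^2/(4*4)
= 212.7018/16 = 13.2939


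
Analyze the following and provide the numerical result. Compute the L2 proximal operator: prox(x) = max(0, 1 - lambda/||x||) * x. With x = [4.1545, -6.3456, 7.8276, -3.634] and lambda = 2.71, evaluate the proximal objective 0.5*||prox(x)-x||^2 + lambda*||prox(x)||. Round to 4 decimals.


Step 1: Compute ||x||.
||x|| = 11.4893
Step 2: Compute scaling factor.
scale = max(0, 1 - 2.71/11.4893) = 0.7641
Step 3: prox(x) = [3.1746, -4.8489, 5.9813, -2.7768]
||prox(x)|| = 8.7793
Step 4: Proximal objective.
0.5*||prox-x||^2 = 3.6721
lambda*||prox|| = 23.7919
Total = 27.4639


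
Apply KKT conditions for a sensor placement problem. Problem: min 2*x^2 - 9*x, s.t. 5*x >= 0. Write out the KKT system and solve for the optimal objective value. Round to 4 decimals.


Step 1: Try lambda = 0 (constraint inactive).
Stationarity: 2*2*x - 9 = 0
x* = 9/(2*2) = 2.25
Check constraint: 5*2.25 = 11.25 >= 0 -- satisfied.
Step 2: Compute optimal value.
f(x*) = 2*2.25^2 - 9*2.25 = -10.125


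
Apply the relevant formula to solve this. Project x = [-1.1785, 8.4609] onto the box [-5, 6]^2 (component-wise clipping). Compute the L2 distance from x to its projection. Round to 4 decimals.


Project each component onto [-5, 6].
clip(-1.1785) = -1.1785, clip(8.4609) = 6.0
Projection = [-1.1785, 6.0]
Squared diffs: [0.0, 6.056]
Distance = sqrt(6.056) = 2.4609


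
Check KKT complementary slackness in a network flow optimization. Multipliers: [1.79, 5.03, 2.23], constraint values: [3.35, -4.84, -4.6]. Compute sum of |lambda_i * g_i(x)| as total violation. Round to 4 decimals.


KKT complementary slackness check:
lambda_1 * g_1 = 1.79 * 3.35 = 5.9965
lambda_2 * g_2 = 5.03 * -4.84 = -24.3452
lambda_3 * g_3 = 2.23 * -4.6 = -10.258
Total violation = 5.9965 + 24.3452 + 10.258 = 40.5997


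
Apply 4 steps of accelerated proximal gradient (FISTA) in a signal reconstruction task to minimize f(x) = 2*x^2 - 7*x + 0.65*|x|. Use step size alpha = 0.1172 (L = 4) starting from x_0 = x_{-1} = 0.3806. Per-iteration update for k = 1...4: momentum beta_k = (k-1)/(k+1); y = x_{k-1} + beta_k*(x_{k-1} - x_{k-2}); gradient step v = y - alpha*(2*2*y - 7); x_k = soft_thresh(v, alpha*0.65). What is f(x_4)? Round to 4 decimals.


FISTA on f(x) = 2*x^2 - 7*x + 0.65*|x|
L = 4, alpha = 0.1172
Iteration 1: beta = 0.0, y = 0.3806 + 0.0*(0.3806 - 0.3806) = 0.3806
  grad(y) = -5.4776, v = y - alpha*grad = 1.0226
  prox(v) = soft_thresh(1.0226, 0.0762) = 0.9464
Iteration 2: beta = 0.3333, y = 0.9464 + 0.3333*(0.9464 - 0.3806) = 1.135
  grad(y) = -2.46, v = y - alpha*grad = 1.4233
  prox(v) = soft_thresh(1.4233, 0.0762) = 1.3471
Iteration 3: beta = 0.5, y = 1.3471 + 0.5*(1.3471 - 0.9464) = 1.5475
  grad(y) = -0.81, v = y - alpha*grad = 1.6424
  prox(v) = soft_thresh(1.6424, 0.0762) = 1.5662
Iteration 4: beta = 0.6, y = 1.5662 + 0.6*(1.5662 - 1.3471) = 1.6977
  grad(y) = -0.2091, v = y - alpha*grad = 1.7222
  prox(v) = soft_thresh(1.7222, 0.0762) = 1.646
f(x_4) = 2*1.646^2 - 7*1.646 + 0.65*|1.646| = -5.0335


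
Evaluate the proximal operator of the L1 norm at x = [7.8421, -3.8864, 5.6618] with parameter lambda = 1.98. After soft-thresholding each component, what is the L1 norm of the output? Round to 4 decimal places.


Soft-thresholding with lambda = 1.98:
prox(7.8421) = sign(7.8421)*max(|7.8421| - 1.98, 0) = 5.8621
prox(-3.8864) = sign(-3.8864)*max(|-3.8864| - 1.98, 0) = -1.9064
prox(5.6618) = sign(5.6618)*max(|5.6618| - 1.98, 0) = 3.6818
prox(x) = [5.8621, -1.9064, 3.6818]
||prox(x)||_1 = 5.8621 + 1.9064 + 3.6818 = 11.4503


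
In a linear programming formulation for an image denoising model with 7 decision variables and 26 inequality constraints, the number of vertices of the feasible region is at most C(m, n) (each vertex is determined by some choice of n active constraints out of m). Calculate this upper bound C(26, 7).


Each vertex corresponds to some choice of n active constraints out of m, so the number of vertices is at most C(m, n) = m! / (n!(m-n)!).
m = 26, n = 7
Numerator: 26 * 25 * 24 * 23 * 22 * 21 * 20
Denominator: 7! = 5040
C(26, 7) = 657800


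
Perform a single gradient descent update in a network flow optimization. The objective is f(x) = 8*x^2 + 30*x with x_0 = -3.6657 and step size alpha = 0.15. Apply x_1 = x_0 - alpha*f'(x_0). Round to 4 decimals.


We compute the gradient at x_0 and apply the update.
f'(x) = 16*x + 30
f'(-3.6657) = 16*-3.6657 + 30 = -28.6512
x_1 = -3.6657 - 0.15*-28.6512 = 0.632


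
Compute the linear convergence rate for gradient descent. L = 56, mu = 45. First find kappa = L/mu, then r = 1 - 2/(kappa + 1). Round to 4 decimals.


Step 1: Compute the condition number.
kappa = L/mu = 56/45 = 1.2444
Step 2: Compute the convergence rate.
r = 1 - 2/(kappa + 1) = 1 - 2*mu/(L + mu) = (L - mu)/(L + mu) = 11/101 = 0.1089


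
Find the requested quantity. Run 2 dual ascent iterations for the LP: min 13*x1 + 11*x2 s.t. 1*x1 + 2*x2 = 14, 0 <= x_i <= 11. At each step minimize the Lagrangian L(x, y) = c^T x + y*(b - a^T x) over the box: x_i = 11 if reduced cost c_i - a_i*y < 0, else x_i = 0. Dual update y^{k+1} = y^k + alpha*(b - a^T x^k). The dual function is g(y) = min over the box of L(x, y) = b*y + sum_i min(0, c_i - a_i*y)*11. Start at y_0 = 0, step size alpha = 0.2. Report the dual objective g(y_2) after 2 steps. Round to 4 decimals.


Dual ascent for LP: min 13*x1 + 11*x2, 1*x1 + 2*x2 = 14, 0 <= x_i <= 11
Step 1: y^k = 0.0, reduced costs: (13.0, 11.0)
  x^k = (0.0, 0.0), subgradient = b - a^T x = 14.0
  y^{k+1} = 0.0 + 0.2*14.0 = 2.8
Step 2: y^k = 2.8, reduced costs: (10.2, 5.4)
  x^k = (0.0, 0.0), subgradient = b - a^T x = 14.0
  y^{k+1} = 2.8 + 0.2*14.0 = 5.6
Dual objective at y_2 = 5.6: reduced costs (7.4, -0.2), box minimizer x = (0.0, 11.0)
g(y_2) = b*y + (c1 - a1*y)*x1 + (c2 - a2*y)*x2 = 14*5.6 + 7.4*0.0 + (-0.2)*11.0 = 78.4 + 0.0 - 2.2 = 76.2


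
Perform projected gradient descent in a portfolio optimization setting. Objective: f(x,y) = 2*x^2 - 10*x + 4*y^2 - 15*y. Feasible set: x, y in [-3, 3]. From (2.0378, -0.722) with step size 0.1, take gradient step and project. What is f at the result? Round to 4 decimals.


Step 1: Compute gradient at (2.0378, -0.722).
grad_x = 2*2*2.0378 - 10 = -1.8488
grad_y = 2*4*-0.722 - 15 = -20.776
Step 2: Gradient step.
x_raw = 2.0378 - 0.1*-1.8488 = 2.2227
y_raw = -0.722 - 0.1*-20.776 = 1.3556
Step 3: Project onto [-3, 3].
x_proj = clip(2.2227) = 2.2227
y_proj = clip(1.3556) = 1.3556
Step 4: Evaluate f.
f(2.2227, 1.3556) = -25.3296


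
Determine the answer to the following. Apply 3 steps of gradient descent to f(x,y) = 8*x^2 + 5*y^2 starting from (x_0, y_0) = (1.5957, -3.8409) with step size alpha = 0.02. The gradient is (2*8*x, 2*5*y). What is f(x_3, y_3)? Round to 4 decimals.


Gradient descent on f(x,y) = 8*x^2 + 5*y^2.
Starting point: (1.5957, -3.8409), alpha = 0.02
Step 1: grad_x = 2*8*1.5957 = 25.5312, grad_y = 2*5*-3.8409 = -38.409
  x_1 = 1.5957 - 0.02*25.5312 = 1.0851
  y_1 = -3.8409 - 0.02*-38.409 = -3.0727
Step 2: grad_x = 2*8*1.0851 = 17.3612, grad_y = 2*5*-3.0727 = -30.7272
  x_2 = 1.0851 - 0.02*17.3612 = 0.7379
  y_2 = -3.0727 - 0.02*-30.7272 = -2.4582
Step 3: grad_x = 2*8*0.7379 = 11.8056, grad_y = 2*5*-2.4582 = -24.5818
  x_3 = 0.7379 - 0.02*11.8056 = 0.5017
  y_3 = -2.4582 - 0.02*-24.5818 = -1.9665
f(0.5017, -1.9665) = 8*0.5017^2 + 5*(-1.9665)^2 = 21.3504


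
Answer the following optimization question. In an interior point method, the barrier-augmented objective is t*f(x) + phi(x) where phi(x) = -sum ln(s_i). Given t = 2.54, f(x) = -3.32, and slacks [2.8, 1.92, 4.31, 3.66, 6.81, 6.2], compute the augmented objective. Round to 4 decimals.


Step 1: Compute log-barrier.
ln values: [1.0296, 0.6523, 1.4609, 1.2975, 1.9184, 1.8245]
phi = -(1.0296 + 0.6523 + 1.4609 + 1.2975 + 1.9184 + 1.8245) = -8.1833
Step 2: Compute augmented objective.
t*f(x) = 2.54*-3.32 = -8.4328
Total = -8.4328 - 8.1833 = -16.6161


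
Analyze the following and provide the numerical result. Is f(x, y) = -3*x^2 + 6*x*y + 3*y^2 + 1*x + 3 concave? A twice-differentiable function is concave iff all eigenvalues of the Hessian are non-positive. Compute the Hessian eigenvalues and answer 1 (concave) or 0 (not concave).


The Hessian of f(x,y) = -3*x^2 + 6*x*y + 3*y^2 + 1*x + 3 is:
H = [[-6, 6], [6, 6]]
Trace = -6 + 6 = 0
Determinant = -6*6 - (6)^2 = -72
Discriminant = (0)^2 - 4*-72 = 288.0
Eigenvalues: lambda_1 = -8.4853, lambda_2 = 8.4853
The function is not concave.

0


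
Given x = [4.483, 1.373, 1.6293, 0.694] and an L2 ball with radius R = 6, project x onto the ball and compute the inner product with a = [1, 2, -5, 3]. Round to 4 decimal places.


Step 1: Compute ||x|| (intermediates to 6 decimals).
||x|| = sqrt(4.483^2 + 1.373^2 + 1.6293^2 + 0.694^2) = 5.011853
Step 2: Project.
Since ||x|| <= R, proj = x (no scaling needed).
proj(x) = [4.483, 1.373, 1.6293, 0.694]
Step 3: Dot product.
a^T * proj(x) = 1*4.483 + 2*1.373 - 5*1.6293 + 3*0.694 = 1.1645


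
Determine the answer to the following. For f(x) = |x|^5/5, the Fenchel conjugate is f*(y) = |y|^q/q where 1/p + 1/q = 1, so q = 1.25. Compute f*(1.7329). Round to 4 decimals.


The conjugate exponent q satisfies 1/p + 1/q = 1.
p = 5, so q = 5/(5 - 1) = 1.25
|y|^q = 1.7329^1.25 = 1.9882
f*(1.7329) = 1.9882 / 1.25 = 1.5906


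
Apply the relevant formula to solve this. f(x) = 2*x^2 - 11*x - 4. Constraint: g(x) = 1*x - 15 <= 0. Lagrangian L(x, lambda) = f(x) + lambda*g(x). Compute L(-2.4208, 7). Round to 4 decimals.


Step 1: Evaluate f(x).
f(-2.4208) = 2*(-2.4208)^2 - 11*(-2.4208) - 4 = 34.3493
Step 2: Evaluate g(x).
g(-2.4208) = 1*-2.4208 - 15 = -17.4208
Step 3: Compute Lagrangian.
L = 34.3493 + 7*-17.4208 = -87.5963


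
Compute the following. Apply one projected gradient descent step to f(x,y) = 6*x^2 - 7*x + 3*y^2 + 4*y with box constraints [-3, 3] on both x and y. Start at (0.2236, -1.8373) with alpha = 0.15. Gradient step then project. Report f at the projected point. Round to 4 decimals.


Step 1: Compute gradient at (0.2236, -1.8373).
grad_x = 2*6*0.2236 - 7 = -4.3168
grad_y = 2*3*-1.8373 + 4 = -7.0238
Step 2: Gradient step.
x_raw = 0.2236 - 0.15*-4.3168 = 0.8711
y_raw = -1.8373 - 0.15*-7.0238 = -0.7837
Step 3: Project onto [-3, 3].
x_proj = clip(0.8711) = 0.8711
y_proj = clip(-0.7837) = -0.7837
Step 4: Evaluate f.
f(0.8711, -0.7837) = -2.837


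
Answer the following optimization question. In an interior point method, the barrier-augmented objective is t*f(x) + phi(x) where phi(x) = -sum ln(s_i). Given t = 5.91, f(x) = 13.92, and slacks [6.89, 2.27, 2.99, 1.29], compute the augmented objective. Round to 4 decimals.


Step 1: Compute log-barrier.
ln values: [1.9301, 0.8198, 1.0953, 0.2546]
phi = -(1.9301 + 0.8198 + 1.0953 + 0.2546) = -4.0998
Step 2: Compute augmented objective.
t*f(x) = 5.91*13.92 = 82.2672
Total = 82.2672 - 4.0998 = 78.1674


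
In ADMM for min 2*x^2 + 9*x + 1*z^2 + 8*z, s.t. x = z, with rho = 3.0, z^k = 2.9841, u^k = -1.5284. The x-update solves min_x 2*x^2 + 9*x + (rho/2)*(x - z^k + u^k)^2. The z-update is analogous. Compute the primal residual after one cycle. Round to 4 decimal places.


ADMM iteration with rho = 3.0, z^k = 2.9841, u^k = -1.5284
Step 1: x-update.
Minimize 2*x^2 + 9*x + (3.0/2)*(x - 2.9841 - 1.5284)^2
FOC: (2*2 + 3.0)*x = -9 + 3.0*(2.9841 + 1.5284)
x^{k+1} = 0.6482
Step 2: z-update.
Minimize 1*z^2 + 8*z + (3.0/2)*(0.6482 - z - 1.5284)^2
FOC: (2*1 + 3.0)*z = -8 + 3.0*(0.6482 - 1.5284)
z^{k+1} = -2.1281
Step 3: u-update.
u^{k+1} = -1.5284 + 0.6482 + 2.1281 = 1.2479
Step 4: Primal residual = |0.6482 + 2.1281| = 2.7763


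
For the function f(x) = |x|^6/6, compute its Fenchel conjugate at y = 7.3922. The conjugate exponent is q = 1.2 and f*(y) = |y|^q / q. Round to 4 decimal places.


The conjugate exponent q satisfies 1/p + 1/q = 1.
p = 6, so q = 6/(6 - 1) = 1.2
|y|^q = 7.3922^1.2 = 11.0288
f*(7.3922) = 11.0288 / 1.2 = 9.1907


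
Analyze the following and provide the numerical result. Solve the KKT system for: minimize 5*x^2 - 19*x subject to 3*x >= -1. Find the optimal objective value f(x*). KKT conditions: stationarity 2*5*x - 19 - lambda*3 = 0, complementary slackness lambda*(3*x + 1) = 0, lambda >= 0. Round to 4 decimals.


Step 1: Try lambda = 0 (constraint inactive).
Stationarity: 2*5*x - 19 = 0
x* = 19/(2*5) = 1.9
Check constraint: 3*1.9 = 5.7 >= -1 -- satisfied.
Step 2: Compute optimal value.
f(x*) = 5*1.9^2 - 19*1.9 = -18.05


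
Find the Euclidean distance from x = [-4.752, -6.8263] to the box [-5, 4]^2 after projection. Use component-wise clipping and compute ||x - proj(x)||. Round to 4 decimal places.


Project each component onto [-5, 4].
clip(-4.752) = -4.752, clip(-6.8263) = -5.0
Projection = [-4.752, -5.0]
Squared diffs: [0.0, 3.3354]
Distance = sqrt(3.3354) = 1.8263


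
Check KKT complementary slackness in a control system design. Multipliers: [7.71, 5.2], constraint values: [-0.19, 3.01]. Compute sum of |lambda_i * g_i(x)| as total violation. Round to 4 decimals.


KKT complementary slackness check:
lambda_1 * g_1 = 7.71 * -0.19 = -1.4649
lambda_2 * g_2 = 5.2 * 3.01 = 15.652
Total violation = 1.4649 + 15.652 = 17.1169


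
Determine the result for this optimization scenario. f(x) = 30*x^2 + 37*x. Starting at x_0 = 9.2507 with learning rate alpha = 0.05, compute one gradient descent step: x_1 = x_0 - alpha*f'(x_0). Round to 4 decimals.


We compute the gradient at x_0 and apply the update.
f'(x) = 60*x + 37
f'(9.2507) = 60*9.2507 + 37 = 592.042
x_1 = 9.2507 - 0.05*592.042 = -20.3514


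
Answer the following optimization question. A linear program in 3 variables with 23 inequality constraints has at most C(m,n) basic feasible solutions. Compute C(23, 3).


Each vertex corresponds to some choice of n active constraints out of m, so the number of vertices is at most C(m, n) = m! / (n!(m-n)!).
m = 23, n = 3
Numerator: 23 * 22 * 21
Denominator: 3! = 6
C(23, 3) = 1771


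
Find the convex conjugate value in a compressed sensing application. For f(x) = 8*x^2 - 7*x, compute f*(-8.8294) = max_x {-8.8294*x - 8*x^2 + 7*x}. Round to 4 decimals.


f*(y) = sup_x {y*x - a*x^2 - b*x} = sup_x {(y-b)*x - a*x^2}
FOC: (y - b) - 2a*x = 0 => x* = (y - b)/(2a)
x* = (-8.8294 + 7)/(2*8) = -0.1143
f*(-8.8294) = (y-b)^2/(4a) = (-8.8294 + 7)^2/(4*8)
= 3.3467/32 = 0.1046


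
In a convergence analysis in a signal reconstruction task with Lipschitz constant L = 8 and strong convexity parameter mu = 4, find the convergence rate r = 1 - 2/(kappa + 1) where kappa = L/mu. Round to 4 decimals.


Step 1: Compute the condition number.
kappa = L/mu = 8/4 = 2.0
Step 2: Compute the convergence rate.
r = 1 - 2/(kappa + 1) = 1 - 2*mu/(L + mu) = (L - mu)/(L + mu) = 4/12 = 0.3333


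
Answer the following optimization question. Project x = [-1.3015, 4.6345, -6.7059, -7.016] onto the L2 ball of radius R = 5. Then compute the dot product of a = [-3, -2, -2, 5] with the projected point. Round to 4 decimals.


Step 1: Compute ||x|| (intermediates to 6 decimals).
||x|| = sqrt((-1.3015)^2 + 4.6345^2 + (-6.7059)^2 + (-7.016)^2) = 10.833552
Step 2: Project.
Since ||x|| > R, scale = R/||x|| = 5/10.833552 = 0.461529, proj(x) = scale * x
proj(x) = [-0.60068, 2.138956, -3.094967, -3.238087]
Step 3: Dot product.
a^T * proj(x) = -3*(-0.60068) - 2*2.138956 - 2*(-3.094967) + 5*(-3.238087) = -12.4764


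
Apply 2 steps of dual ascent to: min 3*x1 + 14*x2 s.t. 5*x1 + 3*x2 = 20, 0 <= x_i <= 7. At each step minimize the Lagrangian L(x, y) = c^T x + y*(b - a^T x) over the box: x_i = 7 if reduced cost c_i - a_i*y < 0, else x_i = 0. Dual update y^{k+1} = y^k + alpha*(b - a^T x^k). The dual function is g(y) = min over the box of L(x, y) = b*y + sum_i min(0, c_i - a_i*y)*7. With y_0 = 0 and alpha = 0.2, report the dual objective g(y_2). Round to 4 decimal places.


Dual ascent for LP: min 3*x1 + 14*x2, 5*x1 + 3*x2 = 20, 0 <= x_i <= 7
Step 1: y^k = 0.0, reduced costs: (3.0, 14.0)
  x^k = (0.0, 0.0), subgradient = b - a^T x = 20.0
  y^{k+1} = 0.0 + 0.2*20.0 = 4.0
Step 2: y^k = 4.0, reduced costs: (-17.0, 2.0)
  x^k = (7.0, 0.0), subgradient = b - a^T x = -15.0
  y^{k+1} = 4.0 + 0.2*-15.0 = 1.0
Dual objective at y_2 = 1.0: reduced costs (-2.0, 11.0), box minimizer x = (7.0, 0.0)
g(y_2) = b*y + (c1 - a1*y)*x1 + (c2 - a2*y)*x2 = 20*1.0 + (-2.0)*7.0 + 11.0*0.0 = 20.0 - 14.0 + 0.0 = 6.0


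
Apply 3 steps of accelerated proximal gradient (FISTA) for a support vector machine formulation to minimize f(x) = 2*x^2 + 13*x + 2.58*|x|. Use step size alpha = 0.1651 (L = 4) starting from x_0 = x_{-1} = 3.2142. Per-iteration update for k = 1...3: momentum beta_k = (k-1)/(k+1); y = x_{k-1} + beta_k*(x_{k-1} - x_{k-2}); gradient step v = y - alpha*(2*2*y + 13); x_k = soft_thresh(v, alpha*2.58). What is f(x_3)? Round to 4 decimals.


FISTA on f(x) = 2*x^2 + 13*x + 2.58*|x|
L = 4, alpha = 0.1651
Iteration 1: beta = 0.0, y = 3.2142 + 0.0*(3.2142 - 3.2142) = 3.2142
  grad(y) = 25.8568, v = y - alpha*grad = -1.0548
  prox(v) = soft_thresh(-1.0548, 0.426) = -0.6288
Iteration 2: beta = 0.3333, y = -0.6288 + 0.3333*(-0.6288 - 3.2142) = -1.9098
  grad(y) = 5.3608, v = y - alpha*grad = -2.7949
  prox(v) = soft_thresh(-2.7949, 0.426) = -2.3689
Iteration 3: beta = 0.5, y = -2.3689 + 0.5*(-2.3689 + 0.6288) = -3.239
  grad(y) = 0.0441, v = y - alpha*grad = -3.2463
  prox(v) = soft_thresh(-3.2463, 0.426) = -2.8203
f(x_3) = 2*(-2.8203)^2 + 13*(-2.8203) + 2.58*|-2.8203| = -13.4793


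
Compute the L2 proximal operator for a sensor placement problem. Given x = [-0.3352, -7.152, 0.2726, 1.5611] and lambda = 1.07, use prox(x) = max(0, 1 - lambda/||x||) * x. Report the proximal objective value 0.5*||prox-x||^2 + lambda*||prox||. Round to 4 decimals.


Step 1: Compute ||x||.
||x|| = 7.3331
Step 2: Compute scaling factor.
scale = max(0, 1 - 1.07/7.3331) = 0.8541
Step 3: prox(x) = [-0.2863, -6.1084, 0.2328, 1.3333]
||prox(x)|| = 6.2631
Step 4: Proximal objective.
0.5*||prox-x||^2 = 0.5725
lambda*||prox|| = 6.7015
Total = 7.274
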